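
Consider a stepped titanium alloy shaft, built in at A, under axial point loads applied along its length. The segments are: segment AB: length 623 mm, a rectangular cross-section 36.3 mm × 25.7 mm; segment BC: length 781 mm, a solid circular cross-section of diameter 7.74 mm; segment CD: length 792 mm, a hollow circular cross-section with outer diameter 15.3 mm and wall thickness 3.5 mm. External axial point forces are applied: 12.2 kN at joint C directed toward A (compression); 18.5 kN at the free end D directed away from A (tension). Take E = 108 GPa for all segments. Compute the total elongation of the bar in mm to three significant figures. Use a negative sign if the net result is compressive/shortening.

Internal axial forces (sectioning from the free end, tension +): N_CD = 18.5 kN, N_BC = 6.3 kN, N_AB = 6.3 kN.
A_AB = 932.9 mm².
A_BC = 47.05 mm².
A_CD = 129.7 mm².
δ_AB = 6300·623/(932.9·108000) = 0.03896 mm
δ_BC = 6300·781/(47.05·108000) = 0.9683 mm
δ_CD = 18500·792/(129.7·108000) = 1.046 mm
δ = Σδ_i = 2.053 mm.

2.05 mm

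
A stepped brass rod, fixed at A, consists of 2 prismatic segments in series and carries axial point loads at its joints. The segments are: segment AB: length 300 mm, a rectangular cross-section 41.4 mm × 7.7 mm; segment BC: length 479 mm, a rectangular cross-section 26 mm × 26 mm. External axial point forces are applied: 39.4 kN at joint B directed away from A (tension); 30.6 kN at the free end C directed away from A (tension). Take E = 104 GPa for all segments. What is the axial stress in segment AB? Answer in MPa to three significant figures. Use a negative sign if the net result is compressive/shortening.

220 MPa

Internal axial forces (sectioning from the free end, tension +): N_BC = 30.6 kN, N_AB = 70 kN.
A_AB = 318.8 mm².
σ_AB = N_AB/A_AB = 70000/318.8 = 219.6 MPa.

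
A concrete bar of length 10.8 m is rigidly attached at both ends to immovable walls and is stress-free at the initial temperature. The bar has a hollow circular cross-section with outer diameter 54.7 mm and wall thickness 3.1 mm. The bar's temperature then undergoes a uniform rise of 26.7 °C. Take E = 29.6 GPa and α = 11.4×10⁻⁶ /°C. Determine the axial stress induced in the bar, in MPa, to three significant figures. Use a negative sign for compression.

Free thermal expansion αLΔT = 11.4e-6 · 10800 · 26.7 = 3.287 mm.
The walls impose strain ε = −(3.287)/10800 = -3.0438e-04; σ = Eε = 29600 · -3.0438e-04 = -9.01 MPa.

-9.01 MPa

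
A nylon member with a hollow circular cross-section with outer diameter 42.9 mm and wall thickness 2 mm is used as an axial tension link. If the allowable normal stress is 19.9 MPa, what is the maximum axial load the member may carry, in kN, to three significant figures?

5.11 kN

A = 257 mm².
P_max = σ_allow · A = 19.9 · 257 = 5114 N = 5.114 kN.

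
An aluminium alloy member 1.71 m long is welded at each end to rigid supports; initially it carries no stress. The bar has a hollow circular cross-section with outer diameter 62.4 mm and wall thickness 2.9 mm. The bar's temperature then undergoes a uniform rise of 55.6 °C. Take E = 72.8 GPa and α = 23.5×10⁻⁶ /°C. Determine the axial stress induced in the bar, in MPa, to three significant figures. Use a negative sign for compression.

Free thermal expansion αLΔT = 23.5e-6 · 1710 · 55.6 = 2.234 mm.
The walls impose strain ε = −(2.234)/1710 = -1.3066e-03; σ = Eε = 72800 · -1.3066e-03 = -95.12 MPa.

-95.1 MPa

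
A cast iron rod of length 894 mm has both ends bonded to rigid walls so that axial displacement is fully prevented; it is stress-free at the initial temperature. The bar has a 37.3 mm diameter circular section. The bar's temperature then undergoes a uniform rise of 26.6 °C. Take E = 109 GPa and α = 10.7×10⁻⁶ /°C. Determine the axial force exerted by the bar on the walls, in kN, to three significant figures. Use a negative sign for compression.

Free thermal expansion αLΔT = 10.7e-6 · 894 · 26.6 = 0.2545 mm.
The walls impose strain ε = −(0.2545)/894 = -2.8462e-04; σ = Eε = 109000 · -2.8462e-04 = -31.02 MPa.
Wall reaction R = σ·A = -31.02·1093 = -33900 N = -33.9 kN.

-33.9 kN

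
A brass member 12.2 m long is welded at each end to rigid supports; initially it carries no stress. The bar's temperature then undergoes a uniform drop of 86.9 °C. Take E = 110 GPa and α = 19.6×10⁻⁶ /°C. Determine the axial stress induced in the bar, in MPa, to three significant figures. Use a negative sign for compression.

Free thermal expansion αLΔT = 19.6e-6 · 12200 · -86.9 = -20.78 mm.
The walls impose strain ε = −(-20.78)/12200 = 1.7032e-03; σ = Eε = 110000 · 1.7032e-03 = 187.4 MPa.

187 MPa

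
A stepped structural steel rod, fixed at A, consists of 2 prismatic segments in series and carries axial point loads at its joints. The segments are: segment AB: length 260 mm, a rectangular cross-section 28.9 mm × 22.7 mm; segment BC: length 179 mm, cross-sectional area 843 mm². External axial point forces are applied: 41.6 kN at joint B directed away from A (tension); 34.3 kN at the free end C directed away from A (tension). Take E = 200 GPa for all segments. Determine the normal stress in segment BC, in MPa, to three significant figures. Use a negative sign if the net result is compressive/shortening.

40.7 MPa

Internal axial forces (sectioning from the free end, tension +): N_BC = 34.3 kN, N_AB = 75.9 kN.
σ_BC = N_BC/A_BC = 34300/843 = 40.69 MPa.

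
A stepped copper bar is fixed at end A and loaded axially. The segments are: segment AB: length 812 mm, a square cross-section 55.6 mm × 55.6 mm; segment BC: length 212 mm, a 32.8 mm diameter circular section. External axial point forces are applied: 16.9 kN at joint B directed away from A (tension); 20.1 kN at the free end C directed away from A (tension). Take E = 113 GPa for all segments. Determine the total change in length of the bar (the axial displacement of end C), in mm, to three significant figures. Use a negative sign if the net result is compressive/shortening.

Internal axial forces (sectioning from the free end, tension +): N_BC = 20.1 kN, N_AB = 37 kN.
A_AB = 3091 mm².
A_BC = 845 mm².
δ_AB = 37000·812/(3091·113000) = 0.08601 mm
δ_BC = 20100·212/(845·113000) = 0.04463 mm
δ = Σδ_i = 0.1306 mm.

0.131 mm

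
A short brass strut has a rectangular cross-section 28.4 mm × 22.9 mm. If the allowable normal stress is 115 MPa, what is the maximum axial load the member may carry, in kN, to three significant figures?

A = 650.4 mm².
P_max = σ_allow · A = 115 · 650.4 = 74790 N = 74.79 kN.

74.8 kN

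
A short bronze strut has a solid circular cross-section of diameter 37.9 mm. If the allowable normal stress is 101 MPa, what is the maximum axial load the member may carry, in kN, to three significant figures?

A = 1128 mm².
P_max = σ_allow · A = 101 · 1128 = 113900 N = 113.9 kN.

114 kN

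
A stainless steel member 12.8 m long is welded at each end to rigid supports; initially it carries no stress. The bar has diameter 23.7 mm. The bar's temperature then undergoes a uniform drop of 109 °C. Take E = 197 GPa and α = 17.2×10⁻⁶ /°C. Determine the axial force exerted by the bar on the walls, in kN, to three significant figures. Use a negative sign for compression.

Free thermal expansion αLΔT = 17.2e-6 · 12800 · -109 = -24 mm.
The walls impose strain ε = −(-24)/12800 = 1.8748e-03; σ = Eε = 197000 · 1.8748e-03 = 369.3 MPa.
Wall reaction R = σ·A = 369.3·441.2 = 162900 N = 162.9 kN.

163 kN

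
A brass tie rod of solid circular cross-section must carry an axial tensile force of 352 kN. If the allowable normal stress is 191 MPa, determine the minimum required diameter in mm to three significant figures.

Required area A ≥ P/σ_allow = 352000/191 = 1843 mm².
For a solid circular section, d ≥ √(4A/π) = 48.44 mm.

48.4 mm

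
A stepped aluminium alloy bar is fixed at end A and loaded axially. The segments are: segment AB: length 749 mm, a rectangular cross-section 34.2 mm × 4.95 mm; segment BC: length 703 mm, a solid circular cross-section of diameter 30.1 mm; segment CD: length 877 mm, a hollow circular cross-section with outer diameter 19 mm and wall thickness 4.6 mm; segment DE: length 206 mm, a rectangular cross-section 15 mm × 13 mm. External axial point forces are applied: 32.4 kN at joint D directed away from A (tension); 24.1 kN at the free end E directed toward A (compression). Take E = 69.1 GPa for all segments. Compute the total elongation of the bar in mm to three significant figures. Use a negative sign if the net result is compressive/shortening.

Internal axial forces (sectioning from the free end, tension +): N_DE = -24.1 kN, N_CD = 8.3 kN, N_BC = 8.3 kN, N_AB = 8.3 kN.
A_AB = 169.3 mm².
A_BC = 711.6 mm².
A_CD = 208.1 mm².
A_DE = 195 mm².
δ_AB = 8300·749/(169.3·69100) = 0.5314 mm
δ_BC = 8300·703/(711.6·69100) = 0.1187 mm
δ_CD = 8300·877/(208.1·69100) = 0.5062 mm
δ_DE = -24100·206/(195·69100) = -0.3684 mm
δ = Σδ_i = 0.7879 mm.

0.788 mm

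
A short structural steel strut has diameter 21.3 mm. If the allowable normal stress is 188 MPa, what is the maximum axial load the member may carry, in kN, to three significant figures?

67.0 kN

A = 356.3 mm².
P_max = σ_allow · A = 188 · 356.3 = 66990 N = 66.99 kN.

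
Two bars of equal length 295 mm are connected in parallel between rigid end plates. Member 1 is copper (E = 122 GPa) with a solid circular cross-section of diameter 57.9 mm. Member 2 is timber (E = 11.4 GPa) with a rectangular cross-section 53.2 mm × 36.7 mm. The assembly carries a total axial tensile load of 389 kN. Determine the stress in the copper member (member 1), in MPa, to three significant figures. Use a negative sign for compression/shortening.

138 MPa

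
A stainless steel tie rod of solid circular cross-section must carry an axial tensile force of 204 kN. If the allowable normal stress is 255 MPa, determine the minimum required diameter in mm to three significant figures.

31.9 mm

Required area A ≥ P/σ_allow = 204000/255 = 800 mm².
For a solid circular section, d ≥ √(4A/π) = 31.92 mm.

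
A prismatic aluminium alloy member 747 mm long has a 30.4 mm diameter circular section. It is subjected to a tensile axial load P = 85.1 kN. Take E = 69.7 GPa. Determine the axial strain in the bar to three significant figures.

0.00168

A = 725.8 mm².
σ = N/A = 117.2 MPa; ε = σ/E = 117.2/69700 = 1.682e-03.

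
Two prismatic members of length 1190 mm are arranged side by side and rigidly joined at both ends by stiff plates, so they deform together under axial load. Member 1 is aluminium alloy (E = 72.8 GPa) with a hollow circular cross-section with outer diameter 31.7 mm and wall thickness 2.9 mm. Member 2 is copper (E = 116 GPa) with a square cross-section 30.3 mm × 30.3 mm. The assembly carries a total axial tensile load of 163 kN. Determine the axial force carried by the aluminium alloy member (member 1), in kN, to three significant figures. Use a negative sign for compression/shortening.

A_1 = 262.4 mm².
A_2 = 918.1 mm².
Equal strain + equilibrium ⇒ each member carries load in proportion to AE: A₁E₁ = 19100000 N, A₂E₂ = 106500000 N, ΣAE = 125600000 N.
F₁ = P·A₁E₁/ΣAE = 163000·19100000/125600000 = 24790 N.

24.8 kN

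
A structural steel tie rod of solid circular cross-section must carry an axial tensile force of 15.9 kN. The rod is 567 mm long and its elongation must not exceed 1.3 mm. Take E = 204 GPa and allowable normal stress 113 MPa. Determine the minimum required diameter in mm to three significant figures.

13.4 mm

Required area A ≥ P/σ_allow = 15900/113 = 140.7 mm².
For a solid circular section, d ≥ √(4A/π) = 13.38 mm.
Elongation limit: A ≥ PL/(Eδ_allow) = 15900·567/(204000·1.3) = 33.99 mm² ⇒ d ≥ 6.579 mm.
The stress limit governs.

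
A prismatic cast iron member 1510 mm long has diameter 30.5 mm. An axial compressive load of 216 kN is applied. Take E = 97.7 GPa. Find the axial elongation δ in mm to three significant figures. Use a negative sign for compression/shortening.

-4.57 mm

A = 730.6 mm².
δ_mech = NL/(AE) = -216000·1510/(730.6·97700) = -4.569 mm.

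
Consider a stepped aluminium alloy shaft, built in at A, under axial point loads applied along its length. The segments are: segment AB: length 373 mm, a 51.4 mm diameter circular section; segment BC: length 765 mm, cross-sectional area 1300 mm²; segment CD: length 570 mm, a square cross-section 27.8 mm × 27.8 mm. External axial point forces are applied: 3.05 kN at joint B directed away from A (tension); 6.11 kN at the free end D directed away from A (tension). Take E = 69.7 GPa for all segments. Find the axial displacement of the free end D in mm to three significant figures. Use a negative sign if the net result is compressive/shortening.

0.140 mm

Internal axial forces (sectioning from the free end, tension +): N_CD = 6.11 kN, N_BC = 6.11 kN, N_AB = 9.16 kN.
A_AB = 2075 mm².
A_CD = 772.8 mm².
δ_AB = 9160·373/(2075·69700) = 0.02362 mm
δ_BC = 6110·765/(1300·69700) = 0.05159 mm
δ_CD = 6110·570/(772.8·69700) = 0.06465 mm
δ = Σδ_i = 0.1399 mm.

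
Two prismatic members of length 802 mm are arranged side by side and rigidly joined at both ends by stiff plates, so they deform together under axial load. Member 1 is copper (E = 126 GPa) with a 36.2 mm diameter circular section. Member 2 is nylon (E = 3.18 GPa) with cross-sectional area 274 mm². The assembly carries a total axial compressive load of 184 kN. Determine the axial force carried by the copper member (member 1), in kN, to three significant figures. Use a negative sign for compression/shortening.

-183 kN

A_1 = 1029 mm².
Equal strain + equilibrium ⇒ each member carries load in proportion to AE: A₁E₁ = 129700000 N, A₂E₂ = 871300 N, ΣAE = 130600000 N.
F₁ = P·A₁E₁/ΣAE = -184000·129700000/130600000 = -182800 N.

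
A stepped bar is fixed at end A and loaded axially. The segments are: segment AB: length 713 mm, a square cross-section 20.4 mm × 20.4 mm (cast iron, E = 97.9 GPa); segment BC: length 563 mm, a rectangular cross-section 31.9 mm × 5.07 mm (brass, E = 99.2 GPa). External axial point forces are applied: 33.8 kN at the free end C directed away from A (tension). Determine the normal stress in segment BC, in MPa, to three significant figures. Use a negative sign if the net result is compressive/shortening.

209 MPa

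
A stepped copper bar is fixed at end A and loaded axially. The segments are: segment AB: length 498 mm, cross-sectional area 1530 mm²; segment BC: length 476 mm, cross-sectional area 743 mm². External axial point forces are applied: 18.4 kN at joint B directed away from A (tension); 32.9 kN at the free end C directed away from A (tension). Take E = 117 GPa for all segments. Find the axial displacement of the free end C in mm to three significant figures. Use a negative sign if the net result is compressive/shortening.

Internal axial forces (sectioning from the free end, tension +): N_BC = 32.9 kN, N_AB = 51.3 kN.
δ_AB = 51300·498/(1530·117000) = 0.1427 mm
δ_BC = 32900·476/(743·117000) = 0.1801 mm
δ = Σδ_i = 0.3229 mm.

0.323 mm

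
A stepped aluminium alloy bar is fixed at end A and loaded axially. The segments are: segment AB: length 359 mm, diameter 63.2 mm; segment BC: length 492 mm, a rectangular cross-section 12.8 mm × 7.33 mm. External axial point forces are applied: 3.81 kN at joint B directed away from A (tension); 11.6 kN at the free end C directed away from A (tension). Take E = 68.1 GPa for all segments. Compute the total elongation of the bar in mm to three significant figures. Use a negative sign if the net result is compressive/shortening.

Internal axial forces (sectioning from the free end, tension +): N_BC = 11.6 kN, N_AB = 15.41 kN.
A_AB = 3137 mm².
A_BC = 93.82 mm².
δ_AB = 15410·359/(3137·68100) = 0.0259 mm
δ_BC = 11600·492/(93.82·68100) = 0.8932 mm
δ = Σδ_i = 0.9191 mm.

0.919 mm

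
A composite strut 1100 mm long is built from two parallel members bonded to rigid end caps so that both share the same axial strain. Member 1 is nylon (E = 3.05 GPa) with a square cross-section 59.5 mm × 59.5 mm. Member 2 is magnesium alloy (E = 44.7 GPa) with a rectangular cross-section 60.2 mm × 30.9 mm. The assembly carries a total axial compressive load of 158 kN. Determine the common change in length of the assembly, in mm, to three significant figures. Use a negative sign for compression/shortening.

A_1 = 3540 mm².
A_2 = 1860 mm².
Equal strain + equilibrium ⇒ each member carries load in proportion to AE: A₁E₁ = 10800000 N, A₂E₂ = 83150000 N, ΣAE = 93950000 N.
δ = PL/ΣAE = -158000·1100/93950000 = -1.85 mm.

-1.85 mm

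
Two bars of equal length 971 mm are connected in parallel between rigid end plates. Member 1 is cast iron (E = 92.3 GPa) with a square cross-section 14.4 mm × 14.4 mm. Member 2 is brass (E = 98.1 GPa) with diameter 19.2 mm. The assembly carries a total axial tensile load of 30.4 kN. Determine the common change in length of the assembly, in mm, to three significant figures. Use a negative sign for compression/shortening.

0.621 mm

A_1 = 207.4 mm².
A_2 = 289.5 mm².
Equal strain + equilibrium ⇒ each member carries load in proportion to AE: A₁E₁ = 19140000 N, A₂E₂ = 28400000 N, ΣAE = 47540000 N.
δ = PL/ΣAE = 30400·971/47540000 = 0.6209 mm.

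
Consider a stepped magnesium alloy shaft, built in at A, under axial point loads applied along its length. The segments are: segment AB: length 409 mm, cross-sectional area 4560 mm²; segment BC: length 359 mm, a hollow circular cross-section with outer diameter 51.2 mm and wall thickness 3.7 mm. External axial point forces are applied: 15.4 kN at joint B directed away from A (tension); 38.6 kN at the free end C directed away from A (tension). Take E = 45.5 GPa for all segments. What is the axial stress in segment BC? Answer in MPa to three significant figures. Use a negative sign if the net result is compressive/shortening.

69.9 MPa

Internal axial forces (sectioning from the free end, tension +): N_BC = 38.6 kN, N_AB = 54 kN.
A_BC = 552.1 mm².
σ_BC = N_BC/A_BC = 38600/552.1 = 69.91 MPa.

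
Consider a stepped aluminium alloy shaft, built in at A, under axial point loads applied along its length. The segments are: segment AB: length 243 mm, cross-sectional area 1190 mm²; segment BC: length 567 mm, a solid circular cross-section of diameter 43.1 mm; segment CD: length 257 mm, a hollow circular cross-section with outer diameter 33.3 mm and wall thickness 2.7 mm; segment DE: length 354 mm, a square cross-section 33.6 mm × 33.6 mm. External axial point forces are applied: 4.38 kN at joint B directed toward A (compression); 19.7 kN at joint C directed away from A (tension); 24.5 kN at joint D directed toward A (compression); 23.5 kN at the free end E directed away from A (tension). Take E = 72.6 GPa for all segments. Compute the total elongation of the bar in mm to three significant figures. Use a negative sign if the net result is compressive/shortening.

0.228 mm

Internal axial forces (sectioning from the free end, tension +): N_DE = 23.5 kN, N_CD = -1 kN, N_BC = 18.7 kN, N_AB = 14.32 kN.
A_BC = 1459 mm².
A_CD = 259.6 mm².
A_DE = 1129 mm².
δ_AB = 14320·243/(1190·72600) = 0.04028 mm
δ_BC = 18700·567/(1459·72600) = 0.1001 mm
δ_CD = -1000·257/(259.6·72600) = -0.01364 mm
δ_DE = 23500·354/(1129·72600) = 0.1015 mm
δ = Σδ_i = 0.2282 mm.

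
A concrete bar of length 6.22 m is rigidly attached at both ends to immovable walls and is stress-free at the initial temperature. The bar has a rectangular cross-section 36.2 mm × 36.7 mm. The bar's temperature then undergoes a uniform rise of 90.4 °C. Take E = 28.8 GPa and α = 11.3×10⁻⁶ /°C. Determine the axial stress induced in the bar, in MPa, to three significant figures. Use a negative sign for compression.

-29.4 MPa

Free thermal expansion αLΔT = 11.3e-6 · 6220 · 90.4 = 6.354 mm.
The walls impose strain ε = −(6.354)/6220 = -1.0215e-03; σ = Eε = 28800 · -1.0215e-03 = -29.42 MPa.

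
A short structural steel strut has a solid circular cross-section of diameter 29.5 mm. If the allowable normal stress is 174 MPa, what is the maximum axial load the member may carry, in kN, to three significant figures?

A = 683.5 mm².
P_max = σ_allow · A = 174 · 683.5 = 118900 N = 118.9 kN.

119 kN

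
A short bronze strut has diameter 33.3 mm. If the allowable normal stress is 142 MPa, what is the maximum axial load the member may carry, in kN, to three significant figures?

A = 870.9 mm².
P_max = σ_allow · A = 142 · 870.9 = 123700 N = 123.7 kN.

124 kN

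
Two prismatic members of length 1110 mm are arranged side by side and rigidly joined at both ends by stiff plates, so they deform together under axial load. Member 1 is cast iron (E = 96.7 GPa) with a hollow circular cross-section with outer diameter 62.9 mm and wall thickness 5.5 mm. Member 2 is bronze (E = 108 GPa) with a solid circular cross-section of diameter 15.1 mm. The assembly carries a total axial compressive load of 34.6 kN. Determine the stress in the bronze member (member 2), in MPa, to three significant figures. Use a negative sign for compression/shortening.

-32.4 MPa

A_1 = 991.8 mm².
A_2 = 179.1 mm².
Equal strain + equilibrium ⇒ each member carries load in proportion to AE: A₁E₁ = 95910000 N, A₂E₂ = 19340000 N, ΣAE = 115200000 N.
σ₂ = P·E₂/ΣAE = -34600·108000/115200000 = -32.42 MPa.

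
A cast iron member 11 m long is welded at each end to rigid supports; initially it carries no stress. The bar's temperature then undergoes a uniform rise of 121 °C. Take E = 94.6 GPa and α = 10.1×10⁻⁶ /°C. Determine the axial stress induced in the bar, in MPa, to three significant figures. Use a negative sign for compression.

Free thermal expansion αLΔT = 10.1e-6 · 11000 · 121 = 13.44 mm.
The walls impose strain ε = −(13.44)/11000 = -1.2221e-03; σ = Eε = 94600 · -1.2221e-03 = -115.6 MPa.

-116 MPa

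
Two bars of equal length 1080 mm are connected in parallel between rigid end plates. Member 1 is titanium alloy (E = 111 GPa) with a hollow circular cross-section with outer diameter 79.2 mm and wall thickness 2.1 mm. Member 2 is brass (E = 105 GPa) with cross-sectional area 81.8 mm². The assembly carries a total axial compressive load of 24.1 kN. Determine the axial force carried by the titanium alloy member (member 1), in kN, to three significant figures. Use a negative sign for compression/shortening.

-20.9 kN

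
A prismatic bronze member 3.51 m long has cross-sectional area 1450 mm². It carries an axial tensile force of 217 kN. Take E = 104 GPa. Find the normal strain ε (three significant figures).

0.00144

σ = N/A = 149.7 MPa; ε = σ/E = 149.7/104000 = 1.439e-03.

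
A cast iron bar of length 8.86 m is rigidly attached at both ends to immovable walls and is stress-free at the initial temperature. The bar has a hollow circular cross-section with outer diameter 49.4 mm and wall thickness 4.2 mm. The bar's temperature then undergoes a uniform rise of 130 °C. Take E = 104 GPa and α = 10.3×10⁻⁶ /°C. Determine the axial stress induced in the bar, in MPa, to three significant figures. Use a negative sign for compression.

Free thermal expansion αLΔT = 10.3e-6 · 8860 · 130 = 11.86 mm.
The walls impose strain ε = −(11.86)/8860 = -1.3390e-03; σ = Eε = 104000 · -1.3390e-03 = -139.3 MPa.

-139 MPa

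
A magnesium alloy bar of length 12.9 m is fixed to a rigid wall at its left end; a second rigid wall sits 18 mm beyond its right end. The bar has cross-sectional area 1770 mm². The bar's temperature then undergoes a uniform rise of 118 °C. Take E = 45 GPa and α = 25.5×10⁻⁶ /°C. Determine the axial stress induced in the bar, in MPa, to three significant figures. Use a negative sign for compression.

Free thermal expansion αLΔT = 25.5e-6 · 12900 · 118 = 38.82 mm.
The walls engage after the gap closes; constrained expansion = 38.82 − 18 = 20.82 mm.
The walls impose strain ε = −(20.82)/12900 = -1.6137e-03; σ = Eε = 45000 · -1.6137e-03 = -72.61 MPa.

-72.6 MPa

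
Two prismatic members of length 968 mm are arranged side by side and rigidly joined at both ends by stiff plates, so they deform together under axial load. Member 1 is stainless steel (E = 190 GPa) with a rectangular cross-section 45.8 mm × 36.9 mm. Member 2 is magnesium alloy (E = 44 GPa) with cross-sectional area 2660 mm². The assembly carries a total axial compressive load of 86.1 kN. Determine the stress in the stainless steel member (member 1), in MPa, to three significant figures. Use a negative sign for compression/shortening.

A_1 = 1690 mm².
Equal strain + equilibrium ⇒ each member carries load in proportion to AE: A₁E₁ = 321100000 N, A₂E₂ = 117000000 N, ΣAE = 438100000 N.
σ₁ = P·E₁/ΣAE = -86100·190000/438100000 = -37.34 MPa.

-37.3 MPa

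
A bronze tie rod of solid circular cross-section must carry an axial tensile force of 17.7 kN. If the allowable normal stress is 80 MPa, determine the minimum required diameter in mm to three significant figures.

Required area A ≥ P/σ_allow = 17700/80 = 221.2 mm².
For a solid circular section, d ≥ √(4A/π) = 16.78 mm.

16.8 mm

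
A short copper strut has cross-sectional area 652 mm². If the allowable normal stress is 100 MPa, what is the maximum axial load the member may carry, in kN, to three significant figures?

P_max = σ_allow · A = 100 · 652 = 65200 N = 65.2 kN.

65.2 kN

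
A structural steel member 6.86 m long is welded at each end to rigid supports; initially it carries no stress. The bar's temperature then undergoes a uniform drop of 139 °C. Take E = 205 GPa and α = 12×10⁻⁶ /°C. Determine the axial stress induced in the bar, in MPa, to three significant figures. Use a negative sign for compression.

342 MPa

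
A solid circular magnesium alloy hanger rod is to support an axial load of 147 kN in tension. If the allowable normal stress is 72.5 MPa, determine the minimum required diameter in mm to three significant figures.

Required area A ≥ P/σ_allow = 147000/72.5 = 2028 mm².
For a solid circular section, d ≥ √(4A/π) = 50.81 mm.

50.8 mm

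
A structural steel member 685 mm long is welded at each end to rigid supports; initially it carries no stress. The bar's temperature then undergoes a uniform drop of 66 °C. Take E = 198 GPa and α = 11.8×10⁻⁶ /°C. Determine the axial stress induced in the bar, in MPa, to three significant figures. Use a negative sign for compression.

154 MPa

Free thermal expansion αLΔT = 11.8e-6 · 685 · -66 = -0.5335 mm.
The walls impose strain ε = −(-0.5335)/685 = 7.7880e-04; σ = Eε = 198000 · 7.7880e-04 = 154.2 MPa.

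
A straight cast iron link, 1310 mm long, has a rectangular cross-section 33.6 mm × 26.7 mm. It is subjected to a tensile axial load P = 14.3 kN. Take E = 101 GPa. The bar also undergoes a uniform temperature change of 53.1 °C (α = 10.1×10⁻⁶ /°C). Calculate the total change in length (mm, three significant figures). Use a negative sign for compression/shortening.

A = 897.1 mm².
δ_mech = NL/(AE) = 14300·1310/(897.1·101000) = 0.2067 mm.
δ_thermal = αLΔT = 10.1e-6·1310·53.1 = 0.7026 mm.
δ = δ_mech + δ_thermal = 0.9093 mm.

0.909 mm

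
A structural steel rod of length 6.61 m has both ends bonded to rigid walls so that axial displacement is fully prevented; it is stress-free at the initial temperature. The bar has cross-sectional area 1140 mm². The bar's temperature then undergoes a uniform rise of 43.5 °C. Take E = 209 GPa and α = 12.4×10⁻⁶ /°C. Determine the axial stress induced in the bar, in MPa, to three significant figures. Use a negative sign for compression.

-113 MPa

Free thermal expansion αLΔT = 12.4e-6 · 6610 · 43.5 = 3.565 mm.
The walls impose strain ε = −(3.565)/6610 = -5.3940e-04; σ = Eε = 209000 · -5.3940e-04 = -112.7 MPa.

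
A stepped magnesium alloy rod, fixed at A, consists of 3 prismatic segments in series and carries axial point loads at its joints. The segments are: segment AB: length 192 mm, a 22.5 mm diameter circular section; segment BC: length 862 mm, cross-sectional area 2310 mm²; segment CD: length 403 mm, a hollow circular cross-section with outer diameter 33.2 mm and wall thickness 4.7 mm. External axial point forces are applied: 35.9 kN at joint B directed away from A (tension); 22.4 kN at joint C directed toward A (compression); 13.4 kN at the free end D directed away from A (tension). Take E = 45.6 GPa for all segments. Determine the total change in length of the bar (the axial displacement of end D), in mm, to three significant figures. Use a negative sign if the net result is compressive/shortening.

0.493 mm

Internal axial forces (sectioning from the free end, tension +): N_CD = 13.4 kN, N_BC = -9 kN, N_AB = 26.9 kN.
A_AB = 397.6 mm².
A_CD = 420.8 mm².
δ_AB = 26900·192/(397.6·45600) = 0.2849 mm
δ_BC = -9000·862/(2310·45600) = -0.07365 mm
δ_CD = 13400·403/(420.8·45600) = 0.2814 mm
δ = Σδ_i = 0.4926 mm.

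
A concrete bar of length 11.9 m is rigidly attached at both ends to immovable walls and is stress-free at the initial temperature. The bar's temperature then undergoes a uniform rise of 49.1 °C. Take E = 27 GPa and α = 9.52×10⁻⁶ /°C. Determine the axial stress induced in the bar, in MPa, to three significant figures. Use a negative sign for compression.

-12.6 MPa

Free thermal expansion αLΔT = 9.52e-6 · 11900 · 49.1 = 5.562 mm.
The walls impose strain ε = −(5.562)/11900 = -4.6743e-04; σ = Eε = 27000 · -4.6743e-04 = -12.62 MPa.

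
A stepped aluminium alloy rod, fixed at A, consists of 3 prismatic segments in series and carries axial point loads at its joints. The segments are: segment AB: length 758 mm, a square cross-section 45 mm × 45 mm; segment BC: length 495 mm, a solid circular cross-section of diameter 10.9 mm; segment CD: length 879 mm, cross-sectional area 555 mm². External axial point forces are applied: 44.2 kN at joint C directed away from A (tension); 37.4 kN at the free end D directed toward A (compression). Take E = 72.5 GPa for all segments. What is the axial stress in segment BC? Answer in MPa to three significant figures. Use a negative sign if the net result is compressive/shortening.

Internal axial forces (sectioning from the free end, tension +): N_CD = -37.4 kN, N_BC = 6.8 kN, N_AB = 6.8 kN.
A_BC = 93.31 mm².
σ_BC = N_BC/A_BC = 6800/93.31 = 72.87 MPa.

72.9 MPa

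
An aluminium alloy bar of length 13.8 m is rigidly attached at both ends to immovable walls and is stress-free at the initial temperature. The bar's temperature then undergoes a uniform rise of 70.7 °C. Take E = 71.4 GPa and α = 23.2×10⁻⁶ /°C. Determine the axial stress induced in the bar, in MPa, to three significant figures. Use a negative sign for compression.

Free thermal expansion αLΔT = 23.2e-6 · 13800 · 70.7 = 22.64 mm.
The walls impose strain ε = −(22.64)/13800 = -1.6402e-03; σ = Eε = 71400 · -1.6402e-03 = -117.1 MPa.

-117 MPa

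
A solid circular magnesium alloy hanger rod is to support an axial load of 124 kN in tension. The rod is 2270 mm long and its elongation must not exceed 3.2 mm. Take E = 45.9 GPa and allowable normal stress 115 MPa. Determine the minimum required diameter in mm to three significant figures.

49.4 mm

Required area A ≥ P/σ_allow = 124000/115 = 1078 mm².
For a solid circular section, d ≥ √(4A/π) = 37.05 mm.
Elongation limit: A ≥ PL/(Eδ_allow) = 124000·2270/(45900·3.2) = 1916 mm² ⇒ d ≥ 49.4 mm.
The elongation limit governs.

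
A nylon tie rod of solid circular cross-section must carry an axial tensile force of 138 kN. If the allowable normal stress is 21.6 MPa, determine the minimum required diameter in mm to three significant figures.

90.2 mm

Required area A ≥ P/σ_allow = 138000/21.6 = 6389 mm².
For a solid circular section, d ≥ √(4A/π) = 90.19 mm.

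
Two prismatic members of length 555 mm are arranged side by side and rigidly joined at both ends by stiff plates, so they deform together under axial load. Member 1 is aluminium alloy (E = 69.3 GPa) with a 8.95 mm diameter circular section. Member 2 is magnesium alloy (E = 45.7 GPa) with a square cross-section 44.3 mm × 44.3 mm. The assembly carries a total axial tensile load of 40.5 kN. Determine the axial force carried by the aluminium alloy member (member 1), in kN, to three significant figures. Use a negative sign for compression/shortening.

1.88 kN

A_1 = 62.91 mm².
A_2 = 1962 mm².
Equal strain + equilibrium ⇒ each member carries load in proportion to AE: A₁E₁ = 4360000 N, A₂E₂ = 89690000 N, ΣAE = 94050000 N.
F₁ = P·A₁E₁/ΣAE = 40500·4360000/94050000 = 1878 N.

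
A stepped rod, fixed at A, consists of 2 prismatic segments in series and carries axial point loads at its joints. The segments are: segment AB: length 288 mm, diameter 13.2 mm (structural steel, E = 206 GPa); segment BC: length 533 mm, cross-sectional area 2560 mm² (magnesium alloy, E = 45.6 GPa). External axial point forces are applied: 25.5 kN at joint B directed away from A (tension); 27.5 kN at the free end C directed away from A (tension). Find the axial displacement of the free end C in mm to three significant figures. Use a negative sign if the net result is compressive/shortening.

Internal axial forces (sectioning from the free end, tension +): N_BC = 27.5 kN, N_AB = 53 kN.
A_AB = 136.8 mm².
δ_AB = 53000·288/(136.8·206000) = 0.5415 mm
δ_BC = 27500·533/(2560·45600) = 0.1256 mm
δ = Σδ_i = 0.667 mm.

0.667 mm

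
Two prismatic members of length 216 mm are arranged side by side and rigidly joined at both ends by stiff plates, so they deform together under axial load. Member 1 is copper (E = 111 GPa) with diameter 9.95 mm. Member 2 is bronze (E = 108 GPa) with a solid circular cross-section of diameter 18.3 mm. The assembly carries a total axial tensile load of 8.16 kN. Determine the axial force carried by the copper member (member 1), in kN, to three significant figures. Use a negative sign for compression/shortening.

A_1 = 77.76 mm².
A_2 = 263 mm².
Equal strain + equilibrium ⇒ each member carries load in proportion to AE: A₁E₁ = 8631000 N, A₂E₂ = 28410000 N, ΣAE = 37040000 N.
F₁ = P·A₁E₁/ΣAE = 8160·8631000/37040000 = 1902 N.

1.90 kN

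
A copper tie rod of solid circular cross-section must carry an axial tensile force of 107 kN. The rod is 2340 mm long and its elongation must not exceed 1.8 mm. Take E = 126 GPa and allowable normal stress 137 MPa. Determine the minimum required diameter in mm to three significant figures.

Required area A ≥ P/σ_allow = 107000/137 = 781 mm².
For a solid circular section, d ≥ √(4A/π) = 31.53 mm.
Elongation limit: A ≥ PL/(Eδ_allow) = 107000·2340/(126000·1.8) = 1104 mm² ⇒ d ≥ 37.49 mm.
The elongation limit governs.

37.5 mm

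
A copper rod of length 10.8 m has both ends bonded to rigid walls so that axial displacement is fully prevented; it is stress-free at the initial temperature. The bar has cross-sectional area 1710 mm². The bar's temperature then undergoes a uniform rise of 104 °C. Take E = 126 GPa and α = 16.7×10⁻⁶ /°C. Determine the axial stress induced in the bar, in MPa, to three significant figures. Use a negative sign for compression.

-219 MPa

Free thermal expansion αLΔT = 16.7e-6 · 10800 · 104 = 18.76 mm.
The walls impose strain ε = −(18.76)/10800 = -1.7368e-03; σ = Eε = 126000 · -1.7368e-03 = -218.8 MPa.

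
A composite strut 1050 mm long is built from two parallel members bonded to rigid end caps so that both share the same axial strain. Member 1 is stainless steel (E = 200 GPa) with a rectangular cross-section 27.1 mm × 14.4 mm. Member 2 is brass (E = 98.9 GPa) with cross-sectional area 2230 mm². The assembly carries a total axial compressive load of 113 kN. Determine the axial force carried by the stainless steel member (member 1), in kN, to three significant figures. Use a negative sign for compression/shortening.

-29.5 kN

A_1 = 390.2 mm².
Equal strain + equilibrium ⇒ each member carries load in proportion to AE: A₁E₁ = 78050000 N, A₂E₂ = 220500000 N, ΣAE = 298600000 N.
F₁ = P·A₁E₁/ΣAE = -113000·78050000/298600000 = -29540 N.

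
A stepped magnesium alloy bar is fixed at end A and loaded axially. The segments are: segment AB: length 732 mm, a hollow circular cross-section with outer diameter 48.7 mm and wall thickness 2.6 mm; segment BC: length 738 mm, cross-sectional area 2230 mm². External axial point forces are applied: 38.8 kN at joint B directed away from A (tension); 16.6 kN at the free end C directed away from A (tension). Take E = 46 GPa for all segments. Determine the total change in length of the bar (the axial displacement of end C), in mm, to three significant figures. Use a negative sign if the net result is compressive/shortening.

2.46 mm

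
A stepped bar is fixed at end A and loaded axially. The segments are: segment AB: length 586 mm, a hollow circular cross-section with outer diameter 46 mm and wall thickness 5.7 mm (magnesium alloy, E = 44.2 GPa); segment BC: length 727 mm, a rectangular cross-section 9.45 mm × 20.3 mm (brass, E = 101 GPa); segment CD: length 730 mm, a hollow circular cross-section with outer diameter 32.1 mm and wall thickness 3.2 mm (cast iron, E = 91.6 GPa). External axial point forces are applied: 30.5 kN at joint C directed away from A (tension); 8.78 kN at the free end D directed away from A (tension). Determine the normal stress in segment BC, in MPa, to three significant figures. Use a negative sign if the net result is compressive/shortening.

205 MPa

Internal axial forces (sectioning from the free end, tension +): N_CD = 8.78 kN, N_BC = 39.28 kN, N_AB = 39.28 kN.
A_BC = 191.8 mm².
σ_BC = N_BC/A_BC = 39280/191.8 = 204.8 MPa.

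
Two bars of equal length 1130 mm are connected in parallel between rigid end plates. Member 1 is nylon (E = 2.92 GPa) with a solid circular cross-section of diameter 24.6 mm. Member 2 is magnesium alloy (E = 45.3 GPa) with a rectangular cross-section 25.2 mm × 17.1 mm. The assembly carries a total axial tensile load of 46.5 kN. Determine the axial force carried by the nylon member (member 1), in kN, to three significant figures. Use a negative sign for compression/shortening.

A_1 = 475.3 mm².
A_2 = 430.9 mm².
Equal strain + equilibrium ⇒ each member carries load in proportion to AE: A₁E₁ = 1388000 N, A₂E₂ = 19520000 N, ΣAE = 20910000 N.
F₁ = P·A₁E₁/ΣAE = 46500·1388000/20910000 = 3087 N.

3.09 kN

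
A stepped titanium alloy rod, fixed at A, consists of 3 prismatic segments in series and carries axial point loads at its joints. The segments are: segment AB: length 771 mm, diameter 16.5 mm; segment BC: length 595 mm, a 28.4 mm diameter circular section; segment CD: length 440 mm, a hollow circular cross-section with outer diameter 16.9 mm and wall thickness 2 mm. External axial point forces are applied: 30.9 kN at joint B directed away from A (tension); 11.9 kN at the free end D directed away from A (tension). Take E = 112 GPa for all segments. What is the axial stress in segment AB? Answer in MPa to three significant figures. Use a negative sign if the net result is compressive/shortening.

200 MPa

Internal axial forces (sectioning from the free end, tension +): N_CD = 11.9 kN, N_BC = 11.9 kN, N_AB = 42.8 kN.
A_AB = 213.8 mm².
σ_AB = N_AB/A_AB = 42800/213.8 = 200.2 MPa.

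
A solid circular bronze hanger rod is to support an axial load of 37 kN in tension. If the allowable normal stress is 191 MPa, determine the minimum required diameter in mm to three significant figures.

Required area A ≥ P/σ_allow = 37000/191 = 193.7 mm².
For a solid circular section, d ≥ √(4A/π) = 15.71 mm.

15.7 mm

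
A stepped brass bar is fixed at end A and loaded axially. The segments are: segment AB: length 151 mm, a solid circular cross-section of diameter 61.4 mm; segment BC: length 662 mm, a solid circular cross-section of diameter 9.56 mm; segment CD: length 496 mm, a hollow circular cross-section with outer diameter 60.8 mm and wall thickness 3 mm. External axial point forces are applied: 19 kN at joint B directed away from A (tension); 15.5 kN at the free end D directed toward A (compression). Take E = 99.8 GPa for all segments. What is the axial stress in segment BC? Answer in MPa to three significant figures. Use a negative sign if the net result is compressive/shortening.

-216 MPa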